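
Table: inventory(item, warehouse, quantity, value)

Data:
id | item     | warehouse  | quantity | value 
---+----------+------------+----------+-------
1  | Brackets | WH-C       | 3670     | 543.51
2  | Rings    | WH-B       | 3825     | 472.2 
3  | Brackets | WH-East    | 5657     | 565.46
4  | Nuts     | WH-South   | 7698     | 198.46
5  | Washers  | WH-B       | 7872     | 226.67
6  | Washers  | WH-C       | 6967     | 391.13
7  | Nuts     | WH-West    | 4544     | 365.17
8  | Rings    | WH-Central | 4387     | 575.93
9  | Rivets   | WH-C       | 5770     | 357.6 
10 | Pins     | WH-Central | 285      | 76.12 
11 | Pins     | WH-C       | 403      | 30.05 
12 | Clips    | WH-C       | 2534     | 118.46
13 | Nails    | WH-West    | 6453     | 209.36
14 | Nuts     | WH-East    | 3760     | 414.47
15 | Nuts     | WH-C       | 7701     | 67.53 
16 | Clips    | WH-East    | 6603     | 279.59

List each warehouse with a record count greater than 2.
SELECT warehouse, COUNT(*) as cnt
FROM inventory
GROUP BY warehouse
HAVING COUNT(*) > 2

Result:
  WH-C: 6
  WH-East: 3

Note: HAVING filters groups after aggregation, WHERE filters rows before.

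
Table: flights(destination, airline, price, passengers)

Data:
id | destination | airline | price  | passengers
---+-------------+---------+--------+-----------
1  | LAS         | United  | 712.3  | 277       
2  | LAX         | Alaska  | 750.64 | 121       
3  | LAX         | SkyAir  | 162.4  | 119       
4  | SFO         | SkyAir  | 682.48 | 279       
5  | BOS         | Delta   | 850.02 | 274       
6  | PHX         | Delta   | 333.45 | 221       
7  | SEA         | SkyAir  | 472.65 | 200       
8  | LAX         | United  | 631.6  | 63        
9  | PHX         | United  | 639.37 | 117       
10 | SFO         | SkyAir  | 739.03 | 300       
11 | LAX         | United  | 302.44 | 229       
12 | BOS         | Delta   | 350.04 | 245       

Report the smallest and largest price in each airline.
SELECT airline, MIN(price), MAX(price)
FROM flights
GROUP BY airline

Result:
  Alaska: min=750.64, max=750.64
  Delta: min=333.45, max=850.02
  SkyAir: min=162.40, max=739.03
  United: min=302.44, max=712.30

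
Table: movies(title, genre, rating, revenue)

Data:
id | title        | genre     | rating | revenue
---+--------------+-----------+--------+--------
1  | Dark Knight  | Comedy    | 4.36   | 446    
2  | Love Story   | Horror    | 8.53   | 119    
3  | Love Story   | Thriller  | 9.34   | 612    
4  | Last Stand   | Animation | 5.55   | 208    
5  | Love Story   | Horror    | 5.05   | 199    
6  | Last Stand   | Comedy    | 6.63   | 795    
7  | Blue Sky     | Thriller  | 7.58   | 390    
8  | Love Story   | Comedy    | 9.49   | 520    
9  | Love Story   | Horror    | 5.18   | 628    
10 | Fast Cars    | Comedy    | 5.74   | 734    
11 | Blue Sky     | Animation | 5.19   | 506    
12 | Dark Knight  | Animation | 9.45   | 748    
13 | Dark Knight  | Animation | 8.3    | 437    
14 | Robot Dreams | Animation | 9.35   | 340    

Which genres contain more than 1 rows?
SELECT genre, COUNT(*) as cnt
FROM movies
GROUP BY genre
HAVING COUNT(*) > 1

Result:
  Animation: 5
  Comedy: 4
  Horror: 3
  Thriller: 2

Note: HAVING filters groups after aggregation, WHERE filters rows before.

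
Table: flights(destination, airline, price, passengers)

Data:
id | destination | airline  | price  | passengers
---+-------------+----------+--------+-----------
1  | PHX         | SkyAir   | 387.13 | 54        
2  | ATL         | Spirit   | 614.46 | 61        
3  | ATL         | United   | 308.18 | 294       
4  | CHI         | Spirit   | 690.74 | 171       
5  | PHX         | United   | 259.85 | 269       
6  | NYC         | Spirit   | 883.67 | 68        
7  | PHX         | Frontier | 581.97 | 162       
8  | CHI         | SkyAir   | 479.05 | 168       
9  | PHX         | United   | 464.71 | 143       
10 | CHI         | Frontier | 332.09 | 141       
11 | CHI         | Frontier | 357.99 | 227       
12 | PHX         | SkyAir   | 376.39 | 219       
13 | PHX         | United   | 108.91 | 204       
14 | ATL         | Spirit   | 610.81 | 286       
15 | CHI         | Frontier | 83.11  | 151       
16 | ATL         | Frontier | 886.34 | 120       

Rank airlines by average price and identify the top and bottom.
SELECT airline, AVG(price)
FROM flights
GROUP BY airline
ORDER BY AVG(price)

All groups:
  United: 285.41
  SkyAir: 414.19
  Frontier: 448.30
  Spirit: 699.92

Highest: Spirit (699.92)
Lowest: United (285.41)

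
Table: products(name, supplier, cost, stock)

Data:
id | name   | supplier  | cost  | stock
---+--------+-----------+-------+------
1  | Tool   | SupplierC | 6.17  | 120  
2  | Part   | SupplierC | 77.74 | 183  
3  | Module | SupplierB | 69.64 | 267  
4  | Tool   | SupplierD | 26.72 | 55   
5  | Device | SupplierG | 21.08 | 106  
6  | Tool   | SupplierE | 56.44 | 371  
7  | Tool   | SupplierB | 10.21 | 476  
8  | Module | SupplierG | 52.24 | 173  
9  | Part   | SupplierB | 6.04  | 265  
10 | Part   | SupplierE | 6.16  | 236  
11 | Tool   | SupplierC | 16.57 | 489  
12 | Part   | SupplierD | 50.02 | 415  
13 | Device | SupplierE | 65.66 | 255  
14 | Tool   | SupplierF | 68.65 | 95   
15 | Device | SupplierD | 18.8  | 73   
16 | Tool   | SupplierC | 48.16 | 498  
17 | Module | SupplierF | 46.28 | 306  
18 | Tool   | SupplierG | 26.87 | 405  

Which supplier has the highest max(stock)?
SELECT supplier, MAX(stock) as val
FROM products
GROUP BY supplier
ORDER BY val DESC
LIMIT 1

Result: SupplierC with max(stock) = 498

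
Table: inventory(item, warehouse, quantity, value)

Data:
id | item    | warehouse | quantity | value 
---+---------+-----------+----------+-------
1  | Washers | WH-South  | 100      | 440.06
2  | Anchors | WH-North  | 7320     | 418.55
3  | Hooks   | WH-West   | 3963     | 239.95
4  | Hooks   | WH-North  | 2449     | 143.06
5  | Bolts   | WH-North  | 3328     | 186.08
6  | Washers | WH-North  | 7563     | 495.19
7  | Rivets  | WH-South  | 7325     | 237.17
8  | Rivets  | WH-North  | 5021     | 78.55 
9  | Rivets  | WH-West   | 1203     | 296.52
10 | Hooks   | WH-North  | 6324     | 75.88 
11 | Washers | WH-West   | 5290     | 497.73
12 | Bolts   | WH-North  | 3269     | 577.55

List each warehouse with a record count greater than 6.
SELECT warehouse, COUNT(*) as cnt
FROM inventory
GROUP BY warehouse
HAVING COUNT(*) > 6

Result:
  WH-North: 7

Note: HAVING filters groups after aggregation, WHERE filters rows before.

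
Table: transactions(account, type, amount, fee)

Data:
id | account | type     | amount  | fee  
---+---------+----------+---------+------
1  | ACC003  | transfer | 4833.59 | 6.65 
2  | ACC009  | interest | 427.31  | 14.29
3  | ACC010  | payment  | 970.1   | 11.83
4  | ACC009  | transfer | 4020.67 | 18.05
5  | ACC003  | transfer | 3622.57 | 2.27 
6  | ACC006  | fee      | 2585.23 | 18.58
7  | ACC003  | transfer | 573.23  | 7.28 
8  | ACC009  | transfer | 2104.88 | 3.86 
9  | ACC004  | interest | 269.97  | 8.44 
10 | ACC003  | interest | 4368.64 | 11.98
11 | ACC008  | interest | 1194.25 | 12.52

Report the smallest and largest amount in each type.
SELECT type, MIN(amount), MAX(amount)
FROM transactions
GROUP BY type

Result:
  fee: min=2585.23, max=2585.23
  interest: min=269.97, max=4368.64
  payment: min=970.10, max=970.10
  transfer: min=573.23, max=4833.59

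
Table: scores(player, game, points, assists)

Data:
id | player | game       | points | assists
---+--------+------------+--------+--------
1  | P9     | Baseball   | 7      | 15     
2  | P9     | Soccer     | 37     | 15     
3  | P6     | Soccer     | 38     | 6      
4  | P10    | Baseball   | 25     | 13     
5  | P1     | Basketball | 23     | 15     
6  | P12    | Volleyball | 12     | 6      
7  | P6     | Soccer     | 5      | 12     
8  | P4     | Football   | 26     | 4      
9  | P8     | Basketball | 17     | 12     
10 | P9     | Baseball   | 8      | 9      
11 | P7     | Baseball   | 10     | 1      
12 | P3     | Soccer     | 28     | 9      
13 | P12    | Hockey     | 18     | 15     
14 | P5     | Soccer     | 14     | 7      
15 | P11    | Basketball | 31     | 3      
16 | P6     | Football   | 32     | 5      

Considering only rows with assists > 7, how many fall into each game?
SELECT game, COUNT(*)
FROM scores
WHERE assists > 7
GROUP BY game

Note: WHERE filters rows before grouping.

Result:
  Baseball: 3
  Basketball: 2
  Hockey: 1
  Soccer: 3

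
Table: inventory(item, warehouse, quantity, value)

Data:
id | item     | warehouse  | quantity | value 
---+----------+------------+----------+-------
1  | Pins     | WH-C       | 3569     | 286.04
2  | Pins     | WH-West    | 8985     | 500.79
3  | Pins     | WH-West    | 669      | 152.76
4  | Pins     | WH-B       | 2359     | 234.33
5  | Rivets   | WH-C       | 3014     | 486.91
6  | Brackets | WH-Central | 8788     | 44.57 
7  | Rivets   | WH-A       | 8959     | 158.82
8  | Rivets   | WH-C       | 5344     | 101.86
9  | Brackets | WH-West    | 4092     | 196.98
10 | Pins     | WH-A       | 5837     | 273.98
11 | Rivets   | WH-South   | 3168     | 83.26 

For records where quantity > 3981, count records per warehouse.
SELECT warehouse, COUNT(*)
FROM inventory
WHERE quantity > 3981
GROUP BY warehouse

Note: WHERE filters rows before grouping.

Result:
  WH-A: 2
  WH-C: 1
  WH-Central: 1
  WH-West: 2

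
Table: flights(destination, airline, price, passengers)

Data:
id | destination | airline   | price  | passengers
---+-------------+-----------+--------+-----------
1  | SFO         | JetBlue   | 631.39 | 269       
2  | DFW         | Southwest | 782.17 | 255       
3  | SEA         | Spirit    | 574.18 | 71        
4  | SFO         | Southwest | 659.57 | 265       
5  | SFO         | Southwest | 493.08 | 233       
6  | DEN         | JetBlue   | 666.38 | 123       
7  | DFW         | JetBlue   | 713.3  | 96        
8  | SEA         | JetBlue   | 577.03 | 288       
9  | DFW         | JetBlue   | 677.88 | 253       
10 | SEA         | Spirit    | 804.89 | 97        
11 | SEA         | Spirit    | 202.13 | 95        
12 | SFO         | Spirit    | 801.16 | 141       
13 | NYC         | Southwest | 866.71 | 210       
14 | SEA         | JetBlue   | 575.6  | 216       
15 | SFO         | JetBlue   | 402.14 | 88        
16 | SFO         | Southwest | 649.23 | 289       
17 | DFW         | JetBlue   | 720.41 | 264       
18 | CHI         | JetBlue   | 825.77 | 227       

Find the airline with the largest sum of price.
SELECT airline, SUM(price) as val
FROM flights
GROUP BY airline
ORDER BY val DESC
LIMIT 1

Result: JetBlue with sum(price) = 5789.90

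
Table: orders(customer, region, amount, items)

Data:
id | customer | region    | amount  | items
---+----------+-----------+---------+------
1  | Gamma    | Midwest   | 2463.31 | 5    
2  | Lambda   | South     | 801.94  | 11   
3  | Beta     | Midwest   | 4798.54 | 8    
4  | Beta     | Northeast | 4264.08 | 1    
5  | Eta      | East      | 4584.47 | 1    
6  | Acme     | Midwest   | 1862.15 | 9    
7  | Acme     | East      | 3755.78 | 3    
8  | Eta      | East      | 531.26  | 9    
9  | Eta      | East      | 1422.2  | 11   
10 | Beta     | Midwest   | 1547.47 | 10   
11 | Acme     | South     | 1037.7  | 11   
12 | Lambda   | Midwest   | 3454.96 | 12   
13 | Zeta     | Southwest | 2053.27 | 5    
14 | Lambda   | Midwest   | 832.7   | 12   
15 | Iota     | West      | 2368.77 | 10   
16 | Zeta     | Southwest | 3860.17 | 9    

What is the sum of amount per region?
SELECT region, SUM(amount) as result
FROM orders
GROUP BY region

Result:
  East: 10293.71
  Midwest: 14959.13
  Northeast: 4264.08
  South: 1839.64
  Southwest: 5913.44
  West: 2368.77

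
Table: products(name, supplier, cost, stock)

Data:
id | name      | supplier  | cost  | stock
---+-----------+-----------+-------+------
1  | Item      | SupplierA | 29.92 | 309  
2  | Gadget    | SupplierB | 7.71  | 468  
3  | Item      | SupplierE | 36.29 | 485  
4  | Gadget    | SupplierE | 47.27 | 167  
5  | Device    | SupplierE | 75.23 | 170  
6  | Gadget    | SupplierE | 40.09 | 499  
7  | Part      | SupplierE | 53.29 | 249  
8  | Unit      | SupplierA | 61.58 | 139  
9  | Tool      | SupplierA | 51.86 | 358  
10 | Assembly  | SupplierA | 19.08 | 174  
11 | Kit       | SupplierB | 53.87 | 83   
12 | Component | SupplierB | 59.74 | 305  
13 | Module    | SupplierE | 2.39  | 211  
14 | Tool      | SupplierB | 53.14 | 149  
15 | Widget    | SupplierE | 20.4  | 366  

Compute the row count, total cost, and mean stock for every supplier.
SELECT supplier,
       COUNT(*) as cnt,
       SUM(cost) as total_cost,
       AVG(stock) as avg_stock
FROM products
GROUP BY supplier

Result:
  SupplierA: 4 records, 162.44 total cost, 245.00 avg stock
  SupplierB: 4 records, 174.46 total cost, 251.25 avg stock
  SupplierE: 7 records, 274.96 total cost, 306.71 avg stock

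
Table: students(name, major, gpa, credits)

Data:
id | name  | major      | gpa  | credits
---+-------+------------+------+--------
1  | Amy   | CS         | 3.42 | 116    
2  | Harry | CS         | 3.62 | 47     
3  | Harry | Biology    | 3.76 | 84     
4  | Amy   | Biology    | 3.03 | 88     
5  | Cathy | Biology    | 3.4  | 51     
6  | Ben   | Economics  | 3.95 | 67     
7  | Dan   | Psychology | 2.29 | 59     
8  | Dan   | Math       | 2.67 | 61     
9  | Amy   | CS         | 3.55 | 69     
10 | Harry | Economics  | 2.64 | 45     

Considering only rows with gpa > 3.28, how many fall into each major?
SELECT major, COUNT(*)
FROM students
WHERE gpa > 3.28
GROUP BY major

Note: WHERE filters rows before grouping.

Result:
  Biology: 2
  CS: 3
  Economics: 1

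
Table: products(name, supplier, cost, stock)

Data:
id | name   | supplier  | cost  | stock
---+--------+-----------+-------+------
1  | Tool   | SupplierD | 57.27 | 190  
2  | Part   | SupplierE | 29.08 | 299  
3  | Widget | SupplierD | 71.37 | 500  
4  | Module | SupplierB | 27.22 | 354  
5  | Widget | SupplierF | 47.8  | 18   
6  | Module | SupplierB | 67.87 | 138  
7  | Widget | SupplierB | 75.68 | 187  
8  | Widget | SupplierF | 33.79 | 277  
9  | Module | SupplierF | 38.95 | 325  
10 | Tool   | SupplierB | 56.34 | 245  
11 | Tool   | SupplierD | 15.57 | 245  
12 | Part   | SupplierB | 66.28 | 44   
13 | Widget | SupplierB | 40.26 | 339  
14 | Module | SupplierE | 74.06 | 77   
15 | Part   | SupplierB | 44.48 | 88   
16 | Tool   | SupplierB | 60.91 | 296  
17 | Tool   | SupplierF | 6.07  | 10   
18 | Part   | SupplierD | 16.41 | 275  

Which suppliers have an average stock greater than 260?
SELECT supplier, AVG(stock)
FROM products
GROUP BY supplier
HAVING AVG(stock) > 260

Result:
  SupplierD: avg=302.50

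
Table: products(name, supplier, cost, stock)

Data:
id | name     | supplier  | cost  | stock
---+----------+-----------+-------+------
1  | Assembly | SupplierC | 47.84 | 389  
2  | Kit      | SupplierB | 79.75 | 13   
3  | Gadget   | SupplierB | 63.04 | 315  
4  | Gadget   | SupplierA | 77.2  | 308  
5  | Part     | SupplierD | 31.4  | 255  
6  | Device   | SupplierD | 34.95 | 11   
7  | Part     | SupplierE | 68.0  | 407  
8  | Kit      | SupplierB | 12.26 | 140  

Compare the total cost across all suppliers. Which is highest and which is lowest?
SELECT supplier, SUM(cost)
FROM products
GROUP BY supplier
ORDER BY SUM(cost)

All groups:
  SupplierC: 47.84
  SupplierD: 66.35
  SupplierE: 68.00
  SupplierA: 77.20
  SupplierB: 155.05

Highest: SupplierB (155.05)
Lowest: SupplierC (47.84)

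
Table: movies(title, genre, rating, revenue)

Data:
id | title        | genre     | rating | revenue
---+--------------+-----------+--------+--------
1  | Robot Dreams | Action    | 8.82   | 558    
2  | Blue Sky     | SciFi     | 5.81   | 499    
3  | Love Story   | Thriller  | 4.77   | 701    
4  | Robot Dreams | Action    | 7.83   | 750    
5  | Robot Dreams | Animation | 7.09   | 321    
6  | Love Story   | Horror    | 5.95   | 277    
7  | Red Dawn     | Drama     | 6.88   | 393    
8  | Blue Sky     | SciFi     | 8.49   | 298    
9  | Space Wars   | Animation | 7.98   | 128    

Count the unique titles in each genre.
SELECT genre, COUNT(DISTINCT title)
FROM movies
GROUP BY genre

Result:
  Action: 1 distinct
  Animation: 2 distinct
  Drama: 1 distinct
  Horror: 1 distinct
  SciFi: 1 distinct
  Thriller: 1 distinct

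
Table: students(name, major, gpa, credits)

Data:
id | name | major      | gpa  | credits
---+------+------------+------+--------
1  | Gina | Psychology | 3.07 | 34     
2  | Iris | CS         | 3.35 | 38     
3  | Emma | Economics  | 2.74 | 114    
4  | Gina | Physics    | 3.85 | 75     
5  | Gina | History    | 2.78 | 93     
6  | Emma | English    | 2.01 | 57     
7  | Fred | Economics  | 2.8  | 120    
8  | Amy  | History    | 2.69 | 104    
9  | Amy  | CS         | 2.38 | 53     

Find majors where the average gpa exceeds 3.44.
SELECT major, AVG(gpa)
FROM students
GROUP BY major
HAVING AVG(gpa) > 3.44

Result:
  Physics: avg=3.85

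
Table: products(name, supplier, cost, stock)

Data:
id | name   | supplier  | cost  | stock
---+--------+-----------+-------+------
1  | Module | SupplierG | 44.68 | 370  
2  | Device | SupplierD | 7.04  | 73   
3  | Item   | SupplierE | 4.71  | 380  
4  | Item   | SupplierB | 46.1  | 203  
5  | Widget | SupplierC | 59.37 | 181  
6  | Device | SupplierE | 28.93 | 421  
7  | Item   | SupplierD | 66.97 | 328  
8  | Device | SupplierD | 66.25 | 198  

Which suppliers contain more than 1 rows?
SELECT supplier, COUNT(*) as cnt
FROM products
GROUP BY supplier
HAVING COUNT(*) > 1

Result:
  SupplierD: 3
  SupplierE: 2

Note: HAVING filters groups after aggregation, WHERE filters rows before.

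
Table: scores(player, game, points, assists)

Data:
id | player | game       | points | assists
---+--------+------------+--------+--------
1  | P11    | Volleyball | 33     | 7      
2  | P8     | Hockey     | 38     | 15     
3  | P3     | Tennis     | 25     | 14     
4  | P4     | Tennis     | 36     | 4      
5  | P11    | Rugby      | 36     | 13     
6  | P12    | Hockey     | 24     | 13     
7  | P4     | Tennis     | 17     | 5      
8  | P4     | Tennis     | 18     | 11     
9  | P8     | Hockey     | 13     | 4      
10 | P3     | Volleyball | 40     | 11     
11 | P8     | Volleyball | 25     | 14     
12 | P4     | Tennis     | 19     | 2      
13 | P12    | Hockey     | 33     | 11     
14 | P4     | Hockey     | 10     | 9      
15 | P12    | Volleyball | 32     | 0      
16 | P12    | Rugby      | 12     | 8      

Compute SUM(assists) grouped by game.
SELECT game, SUM(assists) as result
FROM scores
GROUP BY game

Result:
  Hockey: 52
  Rugby: 21
  Tennis: 36
  Volleyball: 32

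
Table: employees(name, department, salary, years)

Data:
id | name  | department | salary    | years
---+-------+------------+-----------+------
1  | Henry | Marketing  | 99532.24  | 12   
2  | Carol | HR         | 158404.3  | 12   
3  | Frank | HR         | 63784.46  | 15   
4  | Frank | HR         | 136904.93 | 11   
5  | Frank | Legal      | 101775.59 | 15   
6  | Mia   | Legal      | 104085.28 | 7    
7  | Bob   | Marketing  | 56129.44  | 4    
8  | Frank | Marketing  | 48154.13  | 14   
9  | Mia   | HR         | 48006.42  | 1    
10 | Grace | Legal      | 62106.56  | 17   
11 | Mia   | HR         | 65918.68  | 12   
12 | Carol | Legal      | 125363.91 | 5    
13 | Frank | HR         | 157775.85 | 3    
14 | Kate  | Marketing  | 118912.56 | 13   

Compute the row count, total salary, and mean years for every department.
SELECT department,
       COUNT(*) as cnt,
       SUM(salary) as total_salary,
       AVG(years) as avg_years
FROM employees
GROUP BY department

Result:
  HR: 6 records, 630794.64 total salary, 9.00 avg years
  Legal: 4 records, 393331.34 total salary, 11.00 avg years
  Marketing: 4 records, 322728.37 total salary, 10.75 avg years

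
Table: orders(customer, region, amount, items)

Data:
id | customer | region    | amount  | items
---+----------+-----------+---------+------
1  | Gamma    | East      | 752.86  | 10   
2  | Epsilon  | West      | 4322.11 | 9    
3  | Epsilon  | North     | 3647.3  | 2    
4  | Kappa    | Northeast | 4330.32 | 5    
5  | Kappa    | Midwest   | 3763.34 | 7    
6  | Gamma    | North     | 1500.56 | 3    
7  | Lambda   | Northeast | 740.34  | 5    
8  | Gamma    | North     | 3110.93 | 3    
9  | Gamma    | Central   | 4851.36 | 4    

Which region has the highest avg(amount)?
SELECT region, AVG(amount) as val
FROM orders
GROUP BY region
ORDER BY val DESC
LIMIT 1

Result: Central with avg(amount) = 4851.36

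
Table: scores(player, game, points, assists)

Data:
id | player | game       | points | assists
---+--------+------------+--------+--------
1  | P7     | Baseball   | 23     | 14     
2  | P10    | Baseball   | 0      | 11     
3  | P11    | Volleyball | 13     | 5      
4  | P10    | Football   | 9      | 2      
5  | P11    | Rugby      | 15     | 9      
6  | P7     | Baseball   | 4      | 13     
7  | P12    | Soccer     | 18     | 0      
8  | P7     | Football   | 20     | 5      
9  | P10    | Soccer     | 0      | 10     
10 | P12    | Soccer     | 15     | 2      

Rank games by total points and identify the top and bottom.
SELECT game, SUM(points)
FROM scores
GROUP BY game
ORDER BY SUM(points)

All groups:
  Volleyball: 13
  Rugby: 15
  Baseball: 27
  Football: 29
  Soccer: 33

Highest: Soccer (33)
Lowest: Volleyball (13)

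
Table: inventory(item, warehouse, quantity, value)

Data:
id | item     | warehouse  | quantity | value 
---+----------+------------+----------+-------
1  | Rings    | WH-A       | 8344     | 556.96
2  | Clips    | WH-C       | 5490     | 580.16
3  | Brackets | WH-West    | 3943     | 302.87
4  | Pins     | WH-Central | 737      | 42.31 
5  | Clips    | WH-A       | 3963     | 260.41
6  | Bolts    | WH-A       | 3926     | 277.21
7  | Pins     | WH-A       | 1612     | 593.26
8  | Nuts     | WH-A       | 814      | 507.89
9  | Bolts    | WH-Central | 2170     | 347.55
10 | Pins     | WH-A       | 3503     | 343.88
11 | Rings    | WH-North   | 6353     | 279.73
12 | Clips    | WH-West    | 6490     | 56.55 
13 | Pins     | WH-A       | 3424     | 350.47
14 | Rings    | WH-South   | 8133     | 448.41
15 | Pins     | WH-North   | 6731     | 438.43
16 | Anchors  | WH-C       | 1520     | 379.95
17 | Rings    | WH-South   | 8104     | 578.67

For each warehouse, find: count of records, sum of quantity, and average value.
SELECT warehouse,
       COUNT(*) as cnt,
       SUM(quantity) as total_quantity,
       AVG(value) as avg_value
FROM inventory
GROUP BY warehouse

Result:
  WH-A: 7 records, 25586 total quantity, 412.87 avg value
  WH-C: 2 records, 7010 total quantity, 480.06 avg value
  WH-Central: 2 records, 2907 total quantity, 194.93 avg value
  WH-North: 2 records, 13084 total quantity, 359.08 avg value
  WH-South: 2 records, 16237 total quantity, 513.54 avg value
  WH-West: 2 records, 10433 total quantity, 179.71 avg value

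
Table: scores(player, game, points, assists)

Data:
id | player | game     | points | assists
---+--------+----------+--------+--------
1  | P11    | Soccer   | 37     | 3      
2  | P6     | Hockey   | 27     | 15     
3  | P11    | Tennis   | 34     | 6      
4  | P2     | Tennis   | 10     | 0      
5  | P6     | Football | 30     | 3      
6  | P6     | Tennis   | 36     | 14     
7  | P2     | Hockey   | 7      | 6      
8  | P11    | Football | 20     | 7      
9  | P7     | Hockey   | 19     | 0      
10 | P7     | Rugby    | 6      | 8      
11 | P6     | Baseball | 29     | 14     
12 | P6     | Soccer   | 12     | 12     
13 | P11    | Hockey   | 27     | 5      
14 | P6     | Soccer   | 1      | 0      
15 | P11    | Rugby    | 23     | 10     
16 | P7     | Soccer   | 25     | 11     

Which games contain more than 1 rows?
SELECT game, COUNT(*) as cnt
FROM scores
GROUP BY game
HAVING COUNT(*) > 1

Result:
  Football: 2
  Hockey: 4
  Rugby: 2
  Soccer: 4
  Tennis: 3

Note: HAVING filters groups after aggregation, WHERE filters rows before.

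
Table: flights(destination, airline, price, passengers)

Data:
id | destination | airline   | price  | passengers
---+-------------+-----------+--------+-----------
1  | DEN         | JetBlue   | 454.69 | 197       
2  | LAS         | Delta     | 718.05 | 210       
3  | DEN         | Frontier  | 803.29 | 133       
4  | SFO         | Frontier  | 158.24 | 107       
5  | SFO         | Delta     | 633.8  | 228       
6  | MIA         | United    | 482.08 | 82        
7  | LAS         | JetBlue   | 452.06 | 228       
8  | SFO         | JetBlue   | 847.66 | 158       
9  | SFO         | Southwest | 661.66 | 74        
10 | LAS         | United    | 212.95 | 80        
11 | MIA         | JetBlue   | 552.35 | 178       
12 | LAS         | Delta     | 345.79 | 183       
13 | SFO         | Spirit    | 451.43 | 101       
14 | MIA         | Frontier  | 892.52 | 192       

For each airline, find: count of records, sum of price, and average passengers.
SELECT airline,
       COUNT(*) as cnt,
       SUM(price) as total_price,
       AVG(passengers) as avg_passengers
FROM flights
GROUP BY airline

Result:
  Delta: 3 records, 1697.64 total price, 207.00 avg passengers
  Frontier: 3 records, 1854.05 total price, 144.00 avg passengers
  JetBlue: 4 records, 2306.76 total price, 190.25 avg passengers
  Southwest: 1 records, 661.66 total price, 74.00 avg passengers
  Spirit: 1 records, 451.43 total price, 101.00 avg passengers
  United: 2 records, 695.03 total price, 81.00 avg passengers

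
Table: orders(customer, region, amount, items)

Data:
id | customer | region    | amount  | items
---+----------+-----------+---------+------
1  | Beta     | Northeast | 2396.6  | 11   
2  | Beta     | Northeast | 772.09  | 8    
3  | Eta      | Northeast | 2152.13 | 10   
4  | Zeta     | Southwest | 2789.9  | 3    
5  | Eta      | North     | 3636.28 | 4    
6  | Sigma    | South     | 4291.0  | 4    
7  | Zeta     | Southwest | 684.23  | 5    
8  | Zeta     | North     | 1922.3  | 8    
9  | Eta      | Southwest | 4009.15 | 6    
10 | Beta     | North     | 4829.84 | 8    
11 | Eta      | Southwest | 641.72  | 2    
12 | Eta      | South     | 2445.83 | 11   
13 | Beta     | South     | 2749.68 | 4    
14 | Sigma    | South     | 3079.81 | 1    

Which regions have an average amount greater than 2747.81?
SELECT region, AVG(amount)
FROM orders
GROUP BY region
HAVING AVG(amount) > 2747.81

Result:
  North: avg=3462.81
  South: avg=3141.58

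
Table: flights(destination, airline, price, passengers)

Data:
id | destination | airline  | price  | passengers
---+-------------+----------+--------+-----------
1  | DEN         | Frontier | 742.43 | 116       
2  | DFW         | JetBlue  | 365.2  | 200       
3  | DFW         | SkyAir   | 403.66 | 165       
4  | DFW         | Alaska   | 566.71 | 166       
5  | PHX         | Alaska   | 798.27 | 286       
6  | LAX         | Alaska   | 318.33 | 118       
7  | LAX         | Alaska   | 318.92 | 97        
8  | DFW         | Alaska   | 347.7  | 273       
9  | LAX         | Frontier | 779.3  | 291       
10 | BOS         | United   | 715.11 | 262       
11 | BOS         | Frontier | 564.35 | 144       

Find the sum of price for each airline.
SELECT airline, SUM(price) as result
FROM flights
GROUP BY airline

Result:
  Alaska: 2349.93
  Frontier: 2086.08
  JetBlue: 365.20
  SkyAir: 403.66
  United: 715.11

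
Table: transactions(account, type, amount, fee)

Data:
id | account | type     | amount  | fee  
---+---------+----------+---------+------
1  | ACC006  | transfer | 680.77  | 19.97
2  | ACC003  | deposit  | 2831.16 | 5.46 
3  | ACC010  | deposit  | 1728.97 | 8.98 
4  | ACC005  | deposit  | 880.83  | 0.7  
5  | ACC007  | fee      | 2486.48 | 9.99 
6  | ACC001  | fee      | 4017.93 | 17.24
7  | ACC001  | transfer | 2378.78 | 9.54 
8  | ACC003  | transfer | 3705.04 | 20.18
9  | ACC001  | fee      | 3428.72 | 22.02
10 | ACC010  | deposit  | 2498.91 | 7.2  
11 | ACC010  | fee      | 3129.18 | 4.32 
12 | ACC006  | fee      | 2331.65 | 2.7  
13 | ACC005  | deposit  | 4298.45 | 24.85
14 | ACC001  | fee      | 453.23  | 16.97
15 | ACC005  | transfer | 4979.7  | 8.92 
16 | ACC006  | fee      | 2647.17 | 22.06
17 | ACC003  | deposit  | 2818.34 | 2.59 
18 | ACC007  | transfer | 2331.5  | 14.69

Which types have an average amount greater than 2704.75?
SELECT type, AVG(amount)
FROM transactions
GROUP BY type
HAVING AVG(amount) > 2704.75

Result:
  transfer: avg=2815.16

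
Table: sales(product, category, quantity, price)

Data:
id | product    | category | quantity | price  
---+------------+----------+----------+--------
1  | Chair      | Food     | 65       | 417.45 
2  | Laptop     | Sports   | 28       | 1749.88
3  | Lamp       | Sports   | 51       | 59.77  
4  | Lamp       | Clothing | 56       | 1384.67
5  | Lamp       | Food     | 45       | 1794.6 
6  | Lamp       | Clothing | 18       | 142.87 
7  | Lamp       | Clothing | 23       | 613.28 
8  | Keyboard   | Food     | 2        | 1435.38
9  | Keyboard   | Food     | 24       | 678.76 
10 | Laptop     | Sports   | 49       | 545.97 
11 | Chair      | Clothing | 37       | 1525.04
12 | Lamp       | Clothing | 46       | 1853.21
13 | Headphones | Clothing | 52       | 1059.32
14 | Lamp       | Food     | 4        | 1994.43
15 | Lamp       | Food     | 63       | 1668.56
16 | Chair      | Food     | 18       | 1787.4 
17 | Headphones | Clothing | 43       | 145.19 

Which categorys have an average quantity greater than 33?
SELECT category, AVG(quantity)
FROM sales
GROUP BY category
HAVING AVG(quantity) > 33

Result:
  Clothing: avg=39.29
  Sports: avg=42.67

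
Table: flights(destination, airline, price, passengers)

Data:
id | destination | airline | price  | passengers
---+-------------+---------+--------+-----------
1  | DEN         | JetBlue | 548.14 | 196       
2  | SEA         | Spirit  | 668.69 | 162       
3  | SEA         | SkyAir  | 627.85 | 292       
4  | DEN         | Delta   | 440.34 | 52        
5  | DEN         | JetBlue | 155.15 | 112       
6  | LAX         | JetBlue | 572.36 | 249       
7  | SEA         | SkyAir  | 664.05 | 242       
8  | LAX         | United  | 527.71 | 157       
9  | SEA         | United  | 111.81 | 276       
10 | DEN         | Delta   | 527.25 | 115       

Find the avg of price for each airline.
SELECT airline, AVG(price) as result
FROM flights
GROUP BY airline

Result:
  Delta: 483.80
  JetBlue: 425.22
  SkyAir: 645.95
  Spirit: 668.69
  United: 319.76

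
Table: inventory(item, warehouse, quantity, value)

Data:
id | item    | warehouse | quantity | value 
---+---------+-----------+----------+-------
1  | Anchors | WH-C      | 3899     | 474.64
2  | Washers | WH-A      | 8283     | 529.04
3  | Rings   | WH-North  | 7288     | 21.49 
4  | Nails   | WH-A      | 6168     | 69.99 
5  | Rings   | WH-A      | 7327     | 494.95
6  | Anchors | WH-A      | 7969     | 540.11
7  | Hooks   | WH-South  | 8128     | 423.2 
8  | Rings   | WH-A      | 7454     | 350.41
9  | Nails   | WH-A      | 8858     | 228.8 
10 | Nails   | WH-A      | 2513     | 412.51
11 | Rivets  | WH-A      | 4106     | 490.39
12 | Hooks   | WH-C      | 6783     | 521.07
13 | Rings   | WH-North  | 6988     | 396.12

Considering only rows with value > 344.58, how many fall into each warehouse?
SELECT warehouse, COUNT(*)
FROM inventory
WHERE value > 344.58
GROUP BY warehouse

Note: WHERE filters rows before grouping.

Result:
  WH-A: 6
  WH-C: 2
  WH-North: 1
  WH-South: 1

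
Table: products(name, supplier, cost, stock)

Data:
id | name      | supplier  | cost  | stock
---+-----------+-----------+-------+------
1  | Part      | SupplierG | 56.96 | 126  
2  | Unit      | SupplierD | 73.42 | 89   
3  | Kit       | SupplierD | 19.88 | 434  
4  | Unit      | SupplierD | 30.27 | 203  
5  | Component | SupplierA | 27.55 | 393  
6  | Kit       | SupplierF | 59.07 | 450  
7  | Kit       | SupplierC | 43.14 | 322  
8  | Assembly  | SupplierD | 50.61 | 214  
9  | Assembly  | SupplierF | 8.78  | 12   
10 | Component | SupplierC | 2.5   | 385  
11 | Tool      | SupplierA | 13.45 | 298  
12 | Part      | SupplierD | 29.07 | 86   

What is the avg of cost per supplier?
SELECT supplier, AVG(cost) as result
FROM products
GROUP BY supplier

Result:
  SupplierA: 20.50
  SupplierC: 22.82
  SupplierD: 40.65
  SupplierF: 33.93
  SupplierG: 56.96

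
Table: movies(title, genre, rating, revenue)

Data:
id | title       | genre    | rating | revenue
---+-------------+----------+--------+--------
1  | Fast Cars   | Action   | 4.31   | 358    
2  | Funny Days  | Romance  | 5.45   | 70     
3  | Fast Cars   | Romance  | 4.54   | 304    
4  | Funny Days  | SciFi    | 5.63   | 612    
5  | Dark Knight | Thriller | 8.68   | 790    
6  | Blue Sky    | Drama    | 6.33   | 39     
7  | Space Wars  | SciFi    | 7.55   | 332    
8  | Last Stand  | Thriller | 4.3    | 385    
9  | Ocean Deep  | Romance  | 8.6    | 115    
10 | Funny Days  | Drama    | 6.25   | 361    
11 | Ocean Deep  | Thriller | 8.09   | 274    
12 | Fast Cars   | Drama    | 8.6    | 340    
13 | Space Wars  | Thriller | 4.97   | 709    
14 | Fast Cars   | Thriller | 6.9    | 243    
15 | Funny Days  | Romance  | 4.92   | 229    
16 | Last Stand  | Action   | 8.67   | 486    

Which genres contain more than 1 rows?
SELECT genre, COUNT(*) as cnt
FROM movies
GROUP BY genre
HAVING COUNT(*) > 1

Result:
  Action: 2
  Drama: 3
  Romance: 4
  SciFi: 2
  Thriller: 5

Note: HAVING filters groups after aggregation, WHERE filters rows before.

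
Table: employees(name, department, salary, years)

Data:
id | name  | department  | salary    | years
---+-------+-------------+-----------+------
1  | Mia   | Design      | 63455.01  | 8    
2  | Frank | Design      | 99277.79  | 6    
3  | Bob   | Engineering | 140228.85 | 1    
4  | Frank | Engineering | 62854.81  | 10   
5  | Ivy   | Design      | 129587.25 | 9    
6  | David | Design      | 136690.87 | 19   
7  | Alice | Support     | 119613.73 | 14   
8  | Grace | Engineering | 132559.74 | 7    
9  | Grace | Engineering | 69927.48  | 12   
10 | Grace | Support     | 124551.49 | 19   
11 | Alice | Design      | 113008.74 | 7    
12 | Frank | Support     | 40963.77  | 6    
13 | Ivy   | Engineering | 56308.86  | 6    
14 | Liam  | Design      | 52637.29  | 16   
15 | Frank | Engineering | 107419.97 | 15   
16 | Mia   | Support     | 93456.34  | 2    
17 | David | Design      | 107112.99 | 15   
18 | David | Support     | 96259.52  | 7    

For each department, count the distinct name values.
SELECT department, COUNT(DISTINCT name)
FROM employees
GROUP BY department

Result:
  Design: 6 distinct
  Engineering: 4 distinct
  Support: 5 distinct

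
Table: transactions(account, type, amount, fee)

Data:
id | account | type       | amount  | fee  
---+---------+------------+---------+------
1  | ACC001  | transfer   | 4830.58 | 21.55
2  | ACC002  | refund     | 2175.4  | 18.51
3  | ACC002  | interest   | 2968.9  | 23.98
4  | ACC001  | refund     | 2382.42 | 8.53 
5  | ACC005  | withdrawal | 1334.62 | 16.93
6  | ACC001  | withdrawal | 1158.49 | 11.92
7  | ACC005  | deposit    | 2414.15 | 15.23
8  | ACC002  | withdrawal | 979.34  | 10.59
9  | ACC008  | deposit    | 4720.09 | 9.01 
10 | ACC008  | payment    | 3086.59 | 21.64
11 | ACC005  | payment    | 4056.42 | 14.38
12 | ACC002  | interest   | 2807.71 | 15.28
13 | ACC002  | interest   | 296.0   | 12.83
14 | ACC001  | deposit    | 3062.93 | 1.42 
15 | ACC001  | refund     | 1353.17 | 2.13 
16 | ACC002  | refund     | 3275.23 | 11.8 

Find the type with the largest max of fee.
SELECT type, MAX(fee) as val
FROM transactions
GROUP BY type
ORDER BY val DESC
LIMIT 1

Result: interest with max(fee) = 23.98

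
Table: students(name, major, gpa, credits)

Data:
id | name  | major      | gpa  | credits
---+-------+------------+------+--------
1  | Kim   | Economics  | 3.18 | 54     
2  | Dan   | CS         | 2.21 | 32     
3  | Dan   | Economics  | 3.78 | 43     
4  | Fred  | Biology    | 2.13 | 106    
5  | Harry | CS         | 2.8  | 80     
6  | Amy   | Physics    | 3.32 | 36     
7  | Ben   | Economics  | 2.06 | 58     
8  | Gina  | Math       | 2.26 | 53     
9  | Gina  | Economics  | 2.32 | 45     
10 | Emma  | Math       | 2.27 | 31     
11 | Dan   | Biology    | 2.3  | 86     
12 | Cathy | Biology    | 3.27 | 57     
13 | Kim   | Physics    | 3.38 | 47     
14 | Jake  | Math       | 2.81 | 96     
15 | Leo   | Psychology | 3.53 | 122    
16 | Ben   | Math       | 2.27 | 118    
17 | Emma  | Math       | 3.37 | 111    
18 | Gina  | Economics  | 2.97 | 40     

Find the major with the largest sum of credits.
SELECT major, SUM(credits) as val
FROM students
GROUP BY major
ORDER BY val DESC
LIMIT 1

Result: Math with sum(credits) = 409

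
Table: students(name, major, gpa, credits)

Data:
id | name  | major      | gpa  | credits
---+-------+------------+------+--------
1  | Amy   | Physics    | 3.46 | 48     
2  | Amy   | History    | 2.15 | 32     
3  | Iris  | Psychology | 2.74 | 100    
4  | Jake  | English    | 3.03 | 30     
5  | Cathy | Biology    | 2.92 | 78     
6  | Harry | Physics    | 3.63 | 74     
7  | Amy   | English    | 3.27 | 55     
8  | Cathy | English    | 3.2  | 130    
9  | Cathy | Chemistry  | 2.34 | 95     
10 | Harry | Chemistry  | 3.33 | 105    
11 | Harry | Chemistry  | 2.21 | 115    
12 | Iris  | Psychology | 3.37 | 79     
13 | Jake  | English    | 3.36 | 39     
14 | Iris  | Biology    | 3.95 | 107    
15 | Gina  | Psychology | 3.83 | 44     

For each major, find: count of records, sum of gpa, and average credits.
SELECT major,
       COUNT(*) as cnt,
       SUM(gpa) as total_gpa,
       AVG(credits) as avg_credits
FROM students
GROUP BY major

Result:
  Biology: 2 records, 6.87 total gpa, 92.50 avg credits
  Chemistry: 3 records, 7.88 total gpa, 105.00 avg credits
  English: 4 records, 12.86 total gpa, 63.50 avg credits
  History: 1 records, 2.15 total gpa, 32.00 avg credits
  Physics: 2 records, 7.09 total gpa, 61.00 avg credits
  Psychology: 3 records, 9.94 total gpa, 74.33 avg credits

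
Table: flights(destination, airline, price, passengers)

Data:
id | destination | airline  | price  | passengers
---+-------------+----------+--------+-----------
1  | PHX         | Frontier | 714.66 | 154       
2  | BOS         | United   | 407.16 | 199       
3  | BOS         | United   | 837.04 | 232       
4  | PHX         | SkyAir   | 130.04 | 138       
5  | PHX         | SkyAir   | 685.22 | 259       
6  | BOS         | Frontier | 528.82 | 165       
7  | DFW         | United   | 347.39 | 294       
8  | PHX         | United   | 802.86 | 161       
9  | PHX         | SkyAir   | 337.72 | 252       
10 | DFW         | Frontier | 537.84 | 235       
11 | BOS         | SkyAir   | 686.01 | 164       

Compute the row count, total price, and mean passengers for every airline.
SELECT airline,
       COUNT(*) as cnt,
       SUM(price) as total_price,
       AVG(passengers) as avg_passengers
FROM flights
GROUP BY airline

Result:
  Frontier: 3 records, 1781.32 total price, 184.67 avg passengers
  SkyAir: 4 records, 1838.99 total price, 203.25 avg passengers
  United: 4 records, 2394.45 total price, 221.50 avg passengers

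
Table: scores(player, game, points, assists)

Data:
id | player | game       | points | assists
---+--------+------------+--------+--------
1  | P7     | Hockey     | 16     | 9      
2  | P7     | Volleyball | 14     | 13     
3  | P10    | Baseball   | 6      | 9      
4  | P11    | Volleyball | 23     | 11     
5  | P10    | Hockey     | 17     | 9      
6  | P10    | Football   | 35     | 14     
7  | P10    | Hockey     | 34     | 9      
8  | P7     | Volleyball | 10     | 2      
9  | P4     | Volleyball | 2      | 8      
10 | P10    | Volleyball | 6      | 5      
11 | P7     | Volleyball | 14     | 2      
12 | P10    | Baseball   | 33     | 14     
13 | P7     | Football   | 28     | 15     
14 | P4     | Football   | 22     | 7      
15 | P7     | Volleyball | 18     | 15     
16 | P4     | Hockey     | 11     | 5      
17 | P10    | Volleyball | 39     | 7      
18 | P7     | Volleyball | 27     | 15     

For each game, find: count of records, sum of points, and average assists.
SELECT game,
       COUNT(*) as cnt,
       SUM(points) as total_points,
       AVG(assists) as avg_assists
FROM scores
GROUP BY game

Result:
  Baseball: 2 records, 39 total points, 11.50 avg assists
  Football: 3 records, 85 total points, 12.00 avg assists
  Hockey: 4 records, 78 total points, 8.00 avg assists
  Volleyball: 9 records, 153 total points, 8.67 avg assists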